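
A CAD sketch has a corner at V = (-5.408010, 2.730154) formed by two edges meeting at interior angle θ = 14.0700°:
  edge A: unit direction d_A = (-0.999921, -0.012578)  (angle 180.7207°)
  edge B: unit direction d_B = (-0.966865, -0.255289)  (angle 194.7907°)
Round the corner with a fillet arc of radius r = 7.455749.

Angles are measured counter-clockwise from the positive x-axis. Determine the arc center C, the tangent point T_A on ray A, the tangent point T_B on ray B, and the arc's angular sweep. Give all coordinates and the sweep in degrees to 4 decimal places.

center=(-65.7265,-5.4849) T_A=(-65.8203,1.9702) T_B=(-63.8231,-12.6936) sweep=165.9300

bisector direction at 187.7557° = (-0.990852,-0.134950)
center distance |VC| = r/sin(θ/2) = 7.455749/sin(7.0350°) = 60.875366
C = V + |VC|·bis = (-65.7265,-5.4849)
T_A = V + ((C−V)·d_A)·d_A = V + 60.4171·d_A = (-65.8203,1.9702)
T_B = V + ((C−V)·d_B)·d_B = V + 60.4171·d_B = (-63.8231,-12.6936)
sweep = 180° − θ = 165.9300°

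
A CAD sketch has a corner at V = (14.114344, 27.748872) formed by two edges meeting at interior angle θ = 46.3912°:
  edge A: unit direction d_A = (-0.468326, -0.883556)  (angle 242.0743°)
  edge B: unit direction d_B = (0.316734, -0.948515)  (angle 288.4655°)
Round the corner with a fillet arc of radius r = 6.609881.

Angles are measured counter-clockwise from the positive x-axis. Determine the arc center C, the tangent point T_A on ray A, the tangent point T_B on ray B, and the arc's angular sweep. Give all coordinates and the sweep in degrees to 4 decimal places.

center=(12.7305,11.0242) T_A=(6.8903,14.1198) T_B=(19.0000,13.1178) sweep=133.6088

bisector direction at 265.2699° = (-0.082462,-0.996594)
center distance |VC| = r/sin(θ/2) = 6.609881/sin(23.1956°) = 16.781828
C = V + |VC|·bis = (12.7305,11.0242)
T_A = V + ((C−V)·d_A)·d_A = V + 15.4253·d_A = (6.8903,14.1198)
T_B = V + ((C−V)·d_B)·d_B = V + 15.4253·d_B = (19.0000,13.1178)
sweep = 180° − θ = 133.6088°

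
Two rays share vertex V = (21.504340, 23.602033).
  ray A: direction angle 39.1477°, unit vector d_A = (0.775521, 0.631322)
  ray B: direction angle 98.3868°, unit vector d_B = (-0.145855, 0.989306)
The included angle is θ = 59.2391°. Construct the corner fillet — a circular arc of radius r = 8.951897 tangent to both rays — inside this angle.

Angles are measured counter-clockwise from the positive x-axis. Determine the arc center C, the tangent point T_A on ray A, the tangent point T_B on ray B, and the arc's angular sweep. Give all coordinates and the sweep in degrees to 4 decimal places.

bisector direction at 68.7673° = (0.362157,0.932117)
center distance |VC| = r/sin(θ/2) = 8.951897/sin(29.6196°) = 18.112504
C = V + |VC|·bis = (28.0639,40.4850)
T_A = V + ((C−V)·d_A)·d_A = V + 15.7457·d_A = (33.7154,33.5426)
T_B = V + ((C−V)·d_B)·d_B = V + 15.7457·d_B = (19.2078,39.1793)
sweep = 180° − θ = 120.7609°

center=(28.0639,40.4850) T_A=(33.7154,33.5426) T_B=(19.2078,39.1793) sweep=120.7609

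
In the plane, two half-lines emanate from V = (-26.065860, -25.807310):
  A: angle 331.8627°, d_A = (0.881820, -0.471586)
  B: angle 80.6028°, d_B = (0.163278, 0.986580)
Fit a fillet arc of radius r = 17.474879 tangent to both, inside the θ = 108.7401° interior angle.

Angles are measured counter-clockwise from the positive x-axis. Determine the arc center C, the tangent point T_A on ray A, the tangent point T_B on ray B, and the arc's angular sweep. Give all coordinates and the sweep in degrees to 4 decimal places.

center=(-6.7805,-16.3040) T_A=(-15.0214,-31.7137) T_B=(-24.0209,-13.4508) sweep=71.2599

bisector direction at 26.2328° = (0.897006,0.442019)
center distance |VC| = r/sin(θ/2) = 17.474879/sin(54.3700°) = 21.499701
C = V + |VC|·bis = (-6.7805,-16.3040)
T_A = V + ((C−V)·d_A)·d_A = V + 12.5246·d_A = (-15.0214,-31.7137)
T_B = V + ((C−V)·d_B)·d_B = V + 12.5246·d_B = (-24.0209,-13.4508)
sweep = 180° − θ = 71.2599°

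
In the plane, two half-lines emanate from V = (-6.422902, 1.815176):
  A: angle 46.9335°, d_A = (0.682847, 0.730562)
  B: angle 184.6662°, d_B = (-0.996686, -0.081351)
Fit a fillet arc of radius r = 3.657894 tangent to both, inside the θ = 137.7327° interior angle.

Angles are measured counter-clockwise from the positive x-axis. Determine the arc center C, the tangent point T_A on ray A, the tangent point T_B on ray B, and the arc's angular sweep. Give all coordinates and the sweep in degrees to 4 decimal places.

bisector direction at 115.7998° = (-0.435229,0.900320)
center distance |VC| = r/sin(θ/2) = 3.657894/sin(68.8663°) = 3.921657
C = V + |VC|·bis = (-8.1297,5.3459)
T_A = V + ((C−V)·d_A)·d_A = V + 1.4139·d_A = (-5.4574,2.8481)
T_B = V + ((C−V)·d_B)·d_B = V + 1.4139·d_B = (-7.8321,1.7002)
sweep = 180° − θ = 42.2673°

center=(-8.1297,5.3459) T_A=(-5.4574,2.8481) T_B=(-7.8321,1.7002) sweep=42.2673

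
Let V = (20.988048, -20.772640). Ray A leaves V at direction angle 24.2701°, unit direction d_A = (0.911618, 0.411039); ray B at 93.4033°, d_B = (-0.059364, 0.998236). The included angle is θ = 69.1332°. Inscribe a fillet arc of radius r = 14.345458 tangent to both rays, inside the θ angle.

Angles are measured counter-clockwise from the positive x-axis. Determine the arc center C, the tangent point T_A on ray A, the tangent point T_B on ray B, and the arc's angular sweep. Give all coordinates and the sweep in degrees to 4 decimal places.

bisector direction at 58.8367° = (0.517479,0.855696)
center distance |VC| = r/sin(θ/2) = 14.345458/sin(34.5666°) = 25.284408
C = V + |VC|·bis = (34.0722,0.8631)
T_A = V + ((C−V)·d_A)·d_A = V + 20.8209·d_A = (39.9687,-12.2145)
T_B = V + ((C−V)·d_B)·d_B = V + 20.8209·d_B = (19.7520,0.0115)
sweep = 180° − θ = 110.8668°

center=(34.0722,0.8631) T_A=(39.9687,-12.2145) T_B=(19.7520,0.0115) sweep=110.8668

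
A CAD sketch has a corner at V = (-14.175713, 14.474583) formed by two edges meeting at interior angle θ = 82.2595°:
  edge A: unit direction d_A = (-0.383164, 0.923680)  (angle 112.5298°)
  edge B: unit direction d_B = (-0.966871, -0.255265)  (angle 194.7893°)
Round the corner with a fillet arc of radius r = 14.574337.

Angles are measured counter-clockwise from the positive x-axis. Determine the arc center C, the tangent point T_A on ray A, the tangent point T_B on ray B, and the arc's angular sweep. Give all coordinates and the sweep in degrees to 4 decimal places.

center=(-34.0325,24.3059) T_A=(-20.5705,29.8902) T_B=(-30.3122,10.2144) sweep=97.7405

bisector direction at 153.6596° = (-0.896173,0.443704)
center distance |VC| = r/sin(θ/2) = 14.574337/sin(41.1298°) = 22.157313
C = V + |VC|·bis = (-34.0325,24.3059)
T_A = V + ((C−V)·d_A)·d_A = V + 16.6894·d_A = (-20.5705,29.8902)
T_B = V + ((C−V)·d_B)·d_B = V + 16.6894·d_B = (-30.3122,10.2144)
sweep = 180° − θ = 97.7405°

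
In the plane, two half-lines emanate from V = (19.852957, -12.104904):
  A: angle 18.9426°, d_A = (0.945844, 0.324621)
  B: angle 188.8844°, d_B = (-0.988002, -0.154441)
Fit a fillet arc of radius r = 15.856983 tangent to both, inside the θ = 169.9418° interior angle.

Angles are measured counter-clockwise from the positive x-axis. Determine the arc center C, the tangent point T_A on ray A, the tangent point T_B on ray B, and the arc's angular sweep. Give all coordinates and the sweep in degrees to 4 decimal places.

bisector direction at 103.9135° = (-0.240457,0.970660)
center distance |VC| = r/sin(θ/2) = 15.856983/sin(84.9709°) = 15.918263
C = V + |VC|·bis = (16.0253,3.3463)
T_A = V + ((C−V)·d_A)·d_A = V + 1.3954·d_A = (21.1728,-11.6519)
T_B = V + ((C−V)·d_B)·d_B = V + 1.3954·d_B = (18.4743,-12.3204)
sweep = 180° − θ = 10.0582°

center=(16.0253,3.3463) T_A=(21.1728,-11.6519) T_B=(18.4743,-12.3204) sweep=10.0582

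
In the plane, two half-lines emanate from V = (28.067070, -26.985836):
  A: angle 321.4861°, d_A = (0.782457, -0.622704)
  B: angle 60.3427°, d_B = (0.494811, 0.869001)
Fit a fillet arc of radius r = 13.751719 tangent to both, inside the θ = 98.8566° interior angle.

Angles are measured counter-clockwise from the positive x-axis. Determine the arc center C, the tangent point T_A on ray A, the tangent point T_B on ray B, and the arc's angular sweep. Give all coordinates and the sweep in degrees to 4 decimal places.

bisector direction at 10.9144° = (0.981911,0.189342)
center distance |VC| = r/sin(θ/2) = 13.751719/sin(49.4283°) = 18.104071
C = V + |VC|·bis = (45.8437,-23.5580)
T_A = V + ((C−V)·d_A)·d_A = V + 11.7749·d_A = (37.2804,-34.3181)
T_B = V + ((C−V)·d_B)·d_B = V + 11.7749·d_B = (33.8934,-16.7535)
sweep = 180° − θ = 81.1434°

center=(45.8437,-23.5580) T_A=(37.2804,-34.3181) T_B=(33.8934,-16.7535) sweep=81.1434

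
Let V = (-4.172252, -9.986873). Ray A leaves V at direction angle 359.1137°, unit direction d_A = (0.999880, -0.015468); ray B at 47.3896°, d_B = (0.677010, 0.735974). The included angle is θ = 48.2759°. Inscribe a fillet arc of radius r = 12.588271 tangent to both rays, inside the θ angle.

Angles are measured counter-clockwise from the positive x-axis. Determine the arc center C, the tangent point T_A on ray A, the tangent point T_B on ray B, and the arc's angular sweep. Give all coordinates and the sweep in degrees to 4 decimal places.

bisector direction at 23.2516° = (0.918780,0.394770)
center distance |VC| = r/sin(θ/2) = 12.588271/sin(24.1380°) = 30.783062
C = V + |VC|·bis = (24.1106,2.1654)
T_A = V + ((C−V)·d_A)·d_A = V + 28.0915·d_A = (23.9159,-10.4214)
T_B = V + ((C−V)·d_B)·d_B = V + 28.0915·d_B = (14.8460,10.6877)
sweep = 180° − θ = 131.7241°

center=(24.1106,2.1654) T_A=(23.9159,-10.4214) T_B=(14.8460,10.6877) sweep=131.7241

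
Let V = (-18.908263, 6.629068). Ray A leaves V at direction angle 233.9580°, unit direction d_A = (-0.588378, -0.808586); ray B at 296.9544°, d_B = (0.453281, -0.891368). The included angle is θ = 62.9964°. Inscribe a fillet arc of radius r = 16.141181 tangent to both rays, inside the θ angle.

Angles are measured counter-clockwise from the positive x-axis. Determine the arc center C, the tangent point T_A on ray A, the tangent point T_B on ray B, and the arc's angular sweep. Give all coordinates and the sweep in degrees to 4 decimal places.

center=(-21.3557,-24.1677) T_A=(-34.4072,-14.6706) T_B=(-6.9680,-16.8512) sweep=117.0036

bisector direction at 265.4562° = (-0.079221,-0.996857)
center distance |VC| = r/sin(θ/2) = 16.141181/sin(31.4982°) = 30.893881
C = V + |VC|·bis = (-21.3557,-24.1677)
T_A = V + ((C−V)·d_A)·d_A = V + 26.3419·d_A = (-34.4072,-14.6706)
T_B = V + ((C−V)·d_B)·d_B = V + 26.3419·d_B = (-6.9680,-16.8512)
sweep = 180° − θ = 117.0036°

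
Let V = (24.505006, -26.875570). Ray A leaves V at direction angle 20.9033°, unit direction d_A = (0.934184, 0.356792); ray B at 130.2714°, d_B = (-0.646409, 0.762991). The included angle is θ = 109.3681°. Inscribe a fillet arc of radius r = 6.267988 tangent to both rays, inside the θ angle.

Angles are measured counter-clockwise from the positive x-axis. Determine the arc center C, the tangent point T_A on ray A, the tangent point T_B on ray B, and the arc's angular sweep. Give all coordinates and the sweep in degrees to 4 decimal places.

bisector direction at 75.5874° = (0.248904,0.968528)
center distance |VC| = r/sin(θ/2) = 6.267988/sin(54.6840°) = 7.681577
C = V + |VC|·bis = (26.4170,-19.4357)
T_A = V + ((C−V)·d_A)·d_A = V + 4.4406·d_A = (28.6533,-25.2912)
T_B = V + ((C−V)·d_B)·d_B = V + 4.4406·d_B = (21.6346,-23.4874)
sweep = 180° − θ = 70.6319°

center=(26.4170,-19.4357) T_A=(28.6533,-25.2912) T_B=(21.6346,-23.4874) sweep=70.6319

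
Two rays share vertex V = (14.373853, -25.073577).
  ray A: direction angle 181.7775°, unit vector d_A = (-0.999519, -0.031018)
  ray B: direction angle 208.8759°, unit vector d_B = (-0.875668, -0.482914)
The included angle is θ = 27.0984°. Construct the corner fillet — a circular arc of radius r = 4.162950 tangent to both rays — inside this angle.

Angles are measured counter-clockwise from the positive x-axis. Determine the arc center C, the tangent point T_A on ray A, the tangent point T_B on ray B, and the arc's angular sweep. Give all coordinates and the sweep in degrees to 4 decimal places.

bisector direction at 195.3267° = (-0.964434,-0.264323)
center distance |VC| = r/sin(θ/2) = 4.162950/sin(13.5492°) = 17.769103
C = V + |VC|·bis = (-2.7633,-29.7704)
T_A = V + ((C−V)·d_A)·d_A = V + 17.2746·d_A = (-2.8924,-25.6094)
T_B = V + ((C−V)·d_B)·d_B = V + 17.2746·d_B = (-0.7529,-33.4157)
sweep = 180° − θ = 152.9016°

center=(-2.7633,-29.7704) T_A=(-2.8924,-25.6094) T_B=(-0.7529,-33.4157) sweep=152.9016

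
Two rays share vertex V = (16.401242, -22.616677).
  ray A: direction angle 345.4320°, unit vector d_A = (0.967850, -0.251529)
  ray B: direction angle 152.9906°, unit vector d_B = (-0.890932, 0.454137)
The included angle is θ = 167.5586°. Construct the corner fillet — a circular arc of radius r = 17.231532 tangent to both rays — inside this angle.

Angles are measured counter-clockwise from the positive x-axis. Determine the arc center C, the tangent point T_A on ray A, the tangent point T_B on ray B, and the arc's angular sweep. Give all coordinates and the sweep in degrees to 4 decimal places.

center=(22.5533,-6.4116) T_A=(18.2191,-23.0891) T_B=(14.7279,-21.7637) sweep=12.4414

bisector direction at 69.2113° = (0.354923,0.934896)
center distance |VC| = r/sin(θ/2) = 17.231532/sin(83.7793°) = 17.333594
C = V + |VC|·bis = (22.5533,-6.4116)
T_A = V + ((C−V)·d_A)·d_A = V + 1.8782·d_A = (18.2191,-23.0891)
T_B = V + ((C−V)·d_B)·d_B = V + 1.8782·d_B = (14.7279,-21.7637)
sweep = 180° − θ = 12.4414°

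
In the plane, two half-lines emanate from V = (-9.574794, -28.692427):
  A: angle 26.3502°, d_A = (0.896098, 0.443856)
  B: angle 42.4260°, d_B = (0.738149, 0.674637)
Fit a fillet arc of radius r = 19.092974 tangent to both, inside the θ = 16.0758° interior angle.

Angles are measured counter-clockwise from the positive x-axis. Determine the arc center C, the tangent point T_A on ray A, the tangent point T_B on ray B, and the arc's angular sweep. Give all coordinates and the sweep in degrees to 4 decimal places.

bisector direction at 34.3881° = (0.825231,0.564796)
center distance |VC| = r/sin(θ/2) = 19.092974/sin(8.0379°) = 136.546032
C = V + |VC|·bis = (103.1072,48.4282)
T_A = V + ((C−V)·d_A)·d_A = V + 135.2046·d_A = (111.5817,31.3190)
T_B = V + ((C−V)·d_B)·d_B = V + 135.2046·d_B = (90.2264,62.5216)
sweep = 180° − θ = 163.9242°

center=(103.1072,48.4282) T_A=(111.5817,31.3190) T_B=(90.2264,62.5216) sweep=163.9242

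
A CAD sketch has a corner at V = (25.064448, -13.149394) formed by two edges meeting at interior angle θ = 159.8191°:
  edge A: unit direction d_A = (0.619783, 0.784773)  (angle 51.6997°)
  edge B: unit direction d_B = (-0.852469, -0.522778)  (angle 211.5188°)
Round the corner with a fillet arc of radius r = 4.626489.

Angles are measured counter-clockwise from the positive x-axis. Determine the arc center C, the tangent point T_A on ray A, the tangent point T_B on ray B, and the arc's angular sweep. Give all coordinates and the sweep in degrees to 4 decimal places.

center=(21.9440,-9.6359) T_A=(25.5747,-12.5033) T_B=(24.3626,-13.5798) sweep=20.1809

bisector direction at 131.6093° = (-0.664047,0.747691)
center distance |VC| = r/sin(θ/2) = 4.626489/sin(79.9095°) = 4.699174
C = V + |VC|·bis = (21.9440,-9.6359)
T_A = V + ((C−V)·d_A)·d_A = V + 0.8233·d_A = (25.5747,-12.5033)
T_B = V + ((C−V)·d_B)·d_B = V + 0.8233·d_B = (24.3626,-13.5798)
sweep = 180° − θ = 20.1809°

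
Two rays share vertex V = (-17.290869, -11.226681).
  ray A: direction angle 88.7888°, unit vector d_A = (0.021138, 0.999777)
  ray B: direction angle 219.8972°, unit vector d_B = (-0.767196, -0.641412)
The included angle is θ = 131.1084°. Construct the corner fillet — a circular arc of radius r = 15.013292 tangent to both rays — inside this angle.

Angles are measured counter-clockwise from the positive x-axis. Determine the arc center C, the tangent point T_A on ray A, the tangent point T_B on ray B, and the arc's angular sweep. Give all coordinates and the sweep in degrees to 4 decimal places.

center=(-32.1565,-4.0861) T_A=(-17.1466,-4.4034) T_B=(-22.5268,-15.6042) sweep=48.8916

bisector direction at 154.3430° = (-0.901402,0.432983)
center distance |VC| = r/sin(θ/2) = 15.013292/sin(65.5542°) = 16.491723
C = V + |VC|·bis = (-32.1565,-4.0861)
T_A = V + ((C−V)·d_A)·d_A = V + 6.8248·d_A = (-17.1466,-4.4034)
T_B = V + ((C−V)·d_B)·d_B = V + 6.8248·d_B = (-22.5268,-15.6042)
sweep = 180° − θ = 48.8916°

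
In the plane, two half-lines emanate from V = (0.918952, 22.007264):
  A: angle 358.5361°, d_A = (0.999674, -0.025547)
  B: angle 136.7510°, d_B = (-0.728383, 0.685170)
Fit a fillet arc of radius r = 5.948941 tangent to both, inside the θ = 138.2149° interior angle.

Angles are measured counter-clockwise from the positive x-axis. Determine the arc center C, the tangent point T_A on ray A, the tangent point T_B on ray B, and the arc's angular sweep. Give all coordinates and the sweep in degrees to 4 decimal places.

bisector direction at 67.6436° = (0.380368,0.924835)
center distance |VC| = r/sin(θ/2) = 5.948941/sin(69.1075°) = 6.367606
C = V + |VC|·bis = (3.3410,27.8963)
T_A = V + ((C−V)·d_A)·d_A = V + 2.2708·d_A = (3.1890,21.9493)
T_B = V + ((C−V)·d_B)·d_B = V + 2.2708·d_B = (-0.7351,23.5631)
sweep = 180° − θ = 41.7851°

center=(3.3410,27.8963) T_A=(3.1890,21.9493) T_B=(-0.7351,23.5631) sweep=41.7851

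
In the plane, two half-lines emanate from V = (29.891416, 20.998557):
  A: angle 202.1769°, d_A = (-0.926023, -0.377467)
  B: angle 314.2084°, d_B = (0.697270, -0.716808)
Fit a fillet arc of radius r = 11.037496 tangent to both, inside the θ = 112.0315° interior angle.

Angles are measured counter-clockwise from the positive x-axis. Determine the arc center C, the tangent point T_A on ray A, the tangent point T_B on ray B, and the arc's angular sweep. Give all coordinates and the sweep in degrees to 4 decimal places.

bisector direction at 258.1927° = (-0.204622,-0.978841)
center distance |VC| = r/sin(θ/2) = 11.037496/sin(56.0157°) = 13.311158
C = V + |VC|·bis = (27.1677,7.9690)
T_A = V + ((C−V)·d_A)·d_A = V + 7.4405·d_A = (23.0014,18.1900)
T_B = V + ((C−V)·d_B)·d_B = V + 7.4405·d_B = (35.0794,15.6652)
sweep = 180° − θ = 67.9685°

center=(27.1677,7.9690) T_A=(23.0014,18.1900) T_B=(35.0794,15.6652) sweep=67.9685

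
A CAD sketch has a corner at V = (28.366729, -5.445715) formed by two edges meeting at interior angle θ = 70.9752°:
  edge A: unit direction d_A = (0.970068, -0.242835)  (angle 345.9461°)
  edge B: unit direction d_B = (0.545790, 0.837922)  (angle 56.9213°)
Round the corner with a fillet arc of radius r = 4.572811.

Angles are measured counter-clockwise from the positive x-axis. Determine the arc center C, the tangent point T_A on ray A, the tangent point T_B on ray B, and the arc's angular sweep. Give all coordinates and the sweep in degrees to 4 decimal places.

bisector direction at 21.4337° = (0.930841,0.365424)
center distance |VC| = r/sin(θ/2) = 4.572811/sin(35.4876°) = 7.877003
C = V + |VC|·bis = (35.6990,-2.5673)
T_A = V + ((C−V)·d_A)·d_A = V + 6.4138·d_A = (34.5885,-7.0032)
T_B = V + ((C−V)·d_B)·d_B = V + 6.4138·d_B = (31.8673,-0.0715)
sweep = 180° − θ = 109.0248°

center=(35.6990,-2.5673) T_A=(34.5885,-7.0032) T_B=(31.8673,-0.0715) sweep=109.0248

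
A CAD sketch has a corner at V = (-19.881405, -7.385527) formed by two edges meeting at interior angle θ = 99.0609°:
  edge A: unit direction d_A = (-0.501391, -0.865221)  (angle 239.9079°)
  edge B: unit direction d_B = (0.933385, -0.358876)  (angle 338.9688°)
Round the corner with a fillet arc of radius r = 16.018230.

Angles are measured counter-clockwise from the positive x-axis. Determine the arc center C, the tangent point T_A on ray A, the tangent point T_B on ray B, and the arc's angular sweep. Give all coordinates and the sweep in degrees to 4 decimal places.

bisector direction at 289.4384° = (0.332792,-0.943000)
center distance |VC| = r/sin(θ/2) = 16.018230/sin(49.5305°) = 21.055812
C = V + |VC|·bis = (-12.8742,-27.2412)
T_A = V + ((C−V)·d_A)·d_A = V + 13.6661·d_A = (-26.7335,-19.2098)
T_B = V + ((C−V)·d_B)·d_B = V + 13.6661·d_B = (-7.1256,-12.2900)
sweep = 180° − θ = 80.9391°

center=(-12.8742,-27.2412) T_A=(-26.7335,-19.2098) T_B=(-7.1256,-12.2900) sweep=80.9391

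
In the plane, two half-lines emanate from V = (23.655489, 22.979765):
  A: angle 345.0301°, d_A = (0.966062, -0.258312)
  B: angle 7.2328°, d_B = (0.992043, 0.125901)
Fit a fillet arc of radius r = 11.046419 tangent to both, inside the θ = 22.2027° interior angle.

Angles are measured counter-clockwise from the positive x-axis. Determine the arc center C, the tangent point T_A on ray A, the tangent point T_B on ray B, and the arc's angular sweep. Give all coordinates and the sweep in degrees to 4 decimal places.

bisector direction at 356.1315° = (0.997721,-0.067468)
center distance |VC| = r/sin(θ/2) = 11.046419/sin(11.1014°) = 57.370557
C = V + |VC|·bis = (80.8953,19.1091)
T_A = V + ((C−V)·d_A)·d_A = V + 56.2970·d_A = (78.0419,8.4376)
T_B = V + ((C−V)·d_B)·d_B = V + 56.2970·d_B = (79.5046,30.0676)
sweep = 180° − θ = 157.7973°

center=(80.8953,19.1091) T_A=(78.0419,8.4376) T_B=(79.5046,30.0676) sweep=157.7973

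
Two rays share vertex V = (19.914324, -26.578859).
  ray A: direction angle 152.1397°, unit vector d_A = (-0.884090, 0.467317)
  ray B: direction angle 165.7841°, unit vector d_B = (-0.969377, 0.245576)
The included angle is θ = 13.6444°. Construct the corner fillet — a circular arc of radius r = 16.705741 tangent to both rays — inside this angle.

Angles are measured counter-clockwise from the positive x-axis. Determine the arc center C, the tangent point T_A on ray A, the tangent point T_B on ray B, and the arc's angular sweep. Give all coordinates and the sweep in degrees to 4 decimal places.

center=(-111.3454,23.9072) T_A=(-103.5385,38.6766) T_B=(-115.4479,7.7130) sweep=166.3556

bisector direction at 158.9619° = (-0.933342,0.358989)
center distance |VC| = r/sin(θ/2) = 16.705741/sin(6.8222°) = 140.634096
C = V + |VC|·bis = (-111.3454,23.9072)
T_A = V + ((C−V)·d_A)·d_A = V + 139.6383·d_A = (-103.5385,38.6766)
T_B = V + ((C−V)·d_B)·d_B = V + 139.6383·d_B = (-115.4479,7.7130)
sweep = 180° − θ = 166.3556°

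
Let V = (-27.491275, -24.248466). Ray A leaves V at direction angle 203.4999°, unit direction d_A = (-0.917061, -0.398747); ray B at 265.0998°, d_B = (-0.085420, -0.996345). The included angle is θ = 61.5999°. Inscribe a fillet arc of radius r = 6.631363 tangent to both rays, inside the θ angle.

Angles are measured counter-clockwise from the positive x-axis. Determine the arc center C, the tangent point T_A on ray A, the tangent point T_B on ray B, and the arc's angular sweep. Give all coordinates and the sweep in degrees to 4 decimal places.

center=(-35.0486,-34.7656) T_A=(-37.6929,-28.6842) T_B=(-28.4415,-35.3320) sweep=118.4001

bisector direction at 234.2998° = (-0.583543,-0.812082)
center distance |VC| = r/sin(θ/2) = 6.631363/sin(30.7999°) = 12.950816
C = V + |VC|·bis = (-35.0486,-34.7656)
T_A = V + ((C−V)·d_A)·d_A = V + 11.1242·d_A = (-37.6929,-28.6842)
T_B = V + ((C−V)·d_B)·d_B = V + 11.1242·d_B = (-28.4415,-35.3320)
sweep = 180° − θ = 118.4001°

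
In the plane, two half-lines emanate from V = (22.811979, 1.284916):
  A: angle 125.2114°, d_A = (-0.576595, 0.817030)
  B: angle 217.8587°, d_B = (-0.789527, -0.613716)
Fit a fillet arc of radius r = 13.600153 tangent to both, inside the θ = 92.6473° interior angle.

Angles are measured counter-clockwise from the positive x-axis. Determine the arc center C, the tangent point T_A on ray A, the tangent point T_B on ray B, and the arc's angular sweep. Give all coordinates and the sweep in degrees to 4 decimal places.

center=(4.2127,4.0530) T_A=(15.3244,11.8947) T_B=(12.5593,-6.6847) sweep=87.3527

bisector direction at 171.5351° = (-0.989106,0.147204)
center distance |VC| = r/sin(θ/2) = 13.600153/sin(46.3237°) = 18.804162
C = V + |VC|·bis = (4.2127,4.0530)
T_A = V + ((C−V)·d_A)·d_A = V + 12.9859·d_A = (15.3244,11.8947)
T_B = V + ((C−V)·d_B)·d_B = V + 12.9859·d_B = (12.5593,-6.6847)
sweep = 180° − θ = 87.3527°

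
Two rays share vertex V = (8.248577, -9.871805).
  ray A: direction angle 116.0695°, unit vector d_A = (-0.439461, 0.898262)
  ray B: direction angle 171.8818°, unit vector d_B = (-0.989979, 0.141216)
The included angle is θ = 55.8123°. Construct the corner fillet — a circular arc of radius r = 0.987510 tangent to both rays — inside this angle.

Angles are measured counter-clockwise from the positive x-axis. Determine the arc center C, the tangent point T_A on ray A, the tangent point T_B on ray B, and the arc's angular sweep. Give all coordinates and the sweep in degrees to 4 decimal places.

bisector direction at 143.9757° = (-0.808767,0.588129)
center distance |VC| = r/sin(θ/2) = 0.987510/sin(27.9062°) = 2.109953
C = V + |VC|·bis = (6.5421,-8.6309)
T_A = V + ((C−V)·d_A)·d_A = V + 1.8646·d_A = (7.4292,-8.1969)
T_B = V + ((C−V)·d_B)·d_B = V + 1.8646·d_B = (6.4027,-9.6085)
sweep = 180° − θ = 124.1877°

center=(6.5421,-8.6309) T_A=(7.4292,-8.1969) T_B=(6.4027,-9.6085) sweep=124.1877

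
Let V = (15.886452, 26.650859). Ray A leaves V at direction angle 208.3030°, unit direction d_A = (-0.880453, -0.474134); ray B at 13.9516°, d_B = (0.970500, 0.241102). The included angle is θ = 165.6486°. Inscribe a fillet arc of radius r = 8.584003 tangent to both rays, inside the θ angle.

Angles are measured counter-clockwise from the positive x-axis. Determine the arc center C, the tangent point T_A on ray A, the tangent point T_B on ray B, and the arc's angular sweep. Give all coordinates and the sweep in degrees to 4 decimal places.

bisector direction at 291.1273° = (0.360441,-0.932782)
center distance |VC| = r/sin(θ/2) = 8.584003/sin(82.8243°) = 8.651766
C = V + |VC|·bis = (19.0049,18.5806)
T_A = V + ((C−V)·d_A)·d_A = V + 1.0807·d_A = (14.9349,26.1385)
T_B = V + ((C−V)·d_B)·d_B = V + 1.0807·d_B = (16.9353,26.9114)
sweep = 180° − θ = 14.3514°

center=(19.0049,18.5806) T_A=(14.9349,26.1385) T_B=(16.9353,26.9114) sweep=14.3514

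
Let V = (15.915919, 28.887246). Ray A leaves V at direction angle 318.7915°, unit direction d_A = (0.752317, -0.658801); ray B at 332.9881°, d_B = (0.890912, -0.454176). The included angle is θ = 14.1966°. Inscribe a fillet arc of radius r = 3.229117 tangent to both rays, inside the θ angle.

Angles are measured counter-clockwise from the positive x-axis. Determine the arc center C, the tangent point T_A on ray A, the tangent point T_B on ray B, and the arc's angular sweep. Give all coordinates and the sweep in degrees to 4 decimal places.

center=(37.5517,14.2331) T_A=(35.4244,11.8038) T_B=(39.0183,17.1099) sweep=165.8034

bisector direction at 325.8898° = (0.827961,-0.560786)
center distance |VC| = r/sin(θ/2) = 3.229117/sin(7.0983°) = 26.131455
C = V + |VC|·bis = (37.5517,14.2331)
T_A = V + ((C−V)·d_A)·d_A = V + 25.9312·d_A = (35.4244,11.8038)
T_B = V + ((C−V)·d_B)·d_B = V + 25.9312·d_B = (39.0183,17.1099)
sweep = 180° − θ = 165.8034°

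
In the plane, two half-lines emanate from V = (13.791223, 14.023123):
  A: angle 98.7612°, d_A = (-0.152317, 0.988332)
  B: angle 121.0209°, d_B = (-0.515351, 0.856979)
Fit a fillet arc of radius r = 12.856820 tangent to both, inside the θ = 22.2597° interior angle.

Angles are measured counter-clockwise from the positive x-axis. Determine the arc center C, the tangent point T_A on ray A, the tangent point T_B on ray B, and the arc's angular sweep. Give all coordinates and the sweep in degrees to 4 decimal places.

center=(-8.8697,76.6538) T_A=(3.8371,78.6121) T_B=(-19.8877,70.0280) sweep=157.7403

bisector direction at 109.8911° = (-0.340233,0.940341)
center distance |VC| = r/sin(θ/2) = 12.856820/sin(11.1298°) = 66.604199
C = V + |VC|·bis = (-8.8697,76.6538)
T_A = V + ((C−V)·d_A)·d_A = V + 65.3515·d_A = (3.8371,78.6121)
T_B = V + ((C−V)·d_B)·d_B = V + 65.3515·d_B = (-19.8877,70.0280)
sweep = 180° − θ = 157.7403°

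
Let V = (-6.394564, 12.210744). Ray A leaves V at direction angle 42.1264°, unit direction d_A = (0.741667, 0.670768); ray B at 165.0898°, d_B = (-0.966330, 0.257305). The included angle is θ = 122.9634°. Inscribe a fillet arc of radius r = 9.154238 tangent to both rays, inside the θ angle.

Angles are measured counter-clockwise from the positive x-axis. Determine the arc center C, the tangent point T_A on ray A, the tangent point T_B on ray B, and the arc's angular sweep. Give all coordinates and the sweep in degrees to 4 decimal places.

bisector direction at 103.6081° = (-0.235280,0.971928)
center distance |VC| = r/sin(θ/2) = 9.154238/sin(61.4817°) = 10.418352
C = V + |VC|·bis = (-8.8458,22.3366)
T_A = V + ((C−V)·d_A)·d_A = V + 4.9741·d_A = (-2.7054,15.5472)
T_B = V + ((C−V)·d_B)·d_B = V + 4.9741·d_B = (-11.2012,13.4906)
sweep = 180° − θ = 57.0366°

center=(-8.8458,22.3366) T_A=(-2.7054,15.5472) T_B=(-11.2012,13.4906) sweep=57.0366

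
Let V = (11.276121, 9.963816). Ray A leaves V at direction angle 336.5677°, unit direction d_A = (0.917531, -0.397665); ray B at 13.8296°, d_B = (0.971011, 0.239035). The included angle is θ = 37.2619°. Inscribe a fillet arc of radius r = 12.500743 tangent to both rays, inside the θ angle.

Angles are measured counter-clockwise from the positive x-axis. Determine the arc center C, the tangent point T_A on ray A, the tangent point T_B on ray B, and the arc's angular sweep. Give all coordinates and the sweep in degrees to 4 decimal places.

center=(50.2683,6.6886) T_A=(45.2972,-4.7812) T_B=(47.2802,18.8270) sweep=142.7381

bisector direction at 355.1986° = (0.996491,-0.083701)
center distance |VC| = r/sin(θ/2) = 12.500743/sin(18.6309°) = 39.129480
C = V + |VC|·bis = (50.2683,6.6886)
T_A = V + ((C−V)·d_A)·d_A = V + 37.0789·d_A = (45.2972,-4.7812)
T_B = V + ((C−V)·d_B)·d_B = V + 37.0789·d_B = (47.2802,18.8270)
sweep = 180° − θ = 142.7381°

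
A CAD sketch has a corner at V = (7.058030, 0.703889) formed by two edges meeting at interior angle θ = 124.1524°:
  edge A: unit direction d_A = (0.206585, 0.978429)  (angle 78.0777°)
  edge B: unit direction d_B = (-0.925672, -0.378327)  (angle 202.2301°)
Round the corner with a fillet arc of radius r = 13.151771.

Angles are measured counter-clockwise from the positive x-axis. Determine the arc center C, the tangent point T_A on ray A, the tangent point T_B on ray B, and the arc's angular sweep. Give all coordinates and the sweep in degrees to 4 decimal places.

bisector direction at 140.1539° = (-0.767768,0.640728)
center distance |VC| = r/sin(θ/2) = 13.151771/sin(62.0762°) = 14.884789
C = V + |VC|·bis = (-4.3700,10.2410)
T_A = V + ((C−V)·d_A)·d_A = V + 6.9705·d_A = (8.4980,7.5240)
T_B = V + ((C−V)·d_B)·d_B = V + 6.9705·d_B = (0.6056,-1.9332)
sweep = 180° − θ = 55.8476°

center=(-4.3700,10.2410) T_A=(8.4980,7.5240) T_B=(0.6056,-1.9332) sweep=55.8476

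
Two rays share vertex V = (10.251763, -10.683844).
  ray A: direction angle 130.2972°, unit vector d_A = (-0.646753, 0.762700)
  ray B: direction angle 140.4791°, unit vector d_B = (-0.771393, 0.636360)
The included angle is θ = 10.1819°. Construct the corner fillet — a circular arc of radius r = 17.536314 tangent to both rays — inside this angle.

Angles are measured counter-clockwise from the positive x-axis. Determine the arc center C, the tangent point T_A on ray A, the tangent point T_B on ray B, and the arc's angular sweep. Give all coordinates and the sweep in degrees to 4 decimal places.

center=(-130.4310,128.1056) T_A=(-117.0561,139.4473) T_B=(-141.5904,114.5783) sweep=169.8181

bisector direction at 135.3882° = (-0.711881,0.702300)
center distance |VC| = r/sin(θ/2) = 17.536314/sin(5.0910°) = 197.621287
C = V + |VC|·bis = (-130.4310,128.1056)
T_A = V + ((C−V)·d_A)·d_A = V + 196.8417·d_A = (-117.0561,139.4473)
T_B = V + ((C−V)·d_B)·d_B = V + 196.8417·d_B = (-141.5904,114.5783)
sweep = 180° − θ = 169.8181°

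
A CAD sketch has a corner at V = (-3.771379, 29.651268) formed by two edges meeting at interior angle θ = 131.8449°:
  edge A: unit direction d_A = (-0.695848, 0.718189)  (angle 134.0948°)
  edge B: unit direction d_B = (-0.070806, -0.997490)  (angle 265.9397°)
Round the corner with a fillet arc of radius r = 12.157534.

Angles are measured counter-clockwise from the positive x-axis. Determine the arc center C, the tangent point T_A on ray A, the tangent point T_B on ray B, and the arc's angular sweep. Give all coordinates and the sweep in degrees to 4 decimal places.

bisector direction at 200.0172° = (-0.939590,-0.342303)
center distance |VC| = r/sin(θ/2) = 12.157534/sin(65.9224°) = 13.316115
C = V + |VC|·bis = (-16.2831,25.0931)
T_A = V + ((C−V)·d_A)·d_A = V + 5.4326·d_A = (-7.5516,33.5529)
T_B = V + ((C−V)·d_B)·d_B = V + 5.4326·d_B = (-4.1560,24.2323)
sweep = 180° − θ = 48.1551°

center=(-16.2831,25.0931) T_A=(-7.5516,33.5529) T_B=(-4.1560,24.2323) sweep=48.1551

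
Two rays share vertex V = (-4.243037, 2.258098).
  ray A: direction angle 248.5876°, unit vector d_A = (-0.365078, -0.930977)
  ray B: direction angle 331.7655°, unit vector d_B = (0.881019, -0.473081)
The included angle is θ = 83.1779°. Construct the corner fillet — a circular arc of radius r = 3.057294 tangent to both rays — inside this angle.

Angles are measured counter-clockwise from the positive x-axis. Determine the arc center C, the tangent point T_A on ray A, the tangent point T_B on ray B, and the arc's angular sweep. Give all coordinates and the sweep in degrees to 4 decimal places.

bisector direction at 290.1766° = (0.344914,-0.938634)
center distance |VC| = r/sin(θ/2) = 3.057294/sin(41.5889°) = 4.605871
C = V + |VC|·bis = (-2.6544,-2.0651)
T_A = V + ((C−V)·d_A)·d_A = V + 3.4449·d_A = (-5.5007,-0.9490)
T_B = V + ((C−V)·d_B)·d_B = V + 3.4449·d_B = (-1.2081,0.6284)
sweep = 180° − θ = 96.8221°

center=(-2.6544,-2.0651) T_A=(-5.5007,-0.9490) T_B=(-1.2081,0.6284) sweep=96.8221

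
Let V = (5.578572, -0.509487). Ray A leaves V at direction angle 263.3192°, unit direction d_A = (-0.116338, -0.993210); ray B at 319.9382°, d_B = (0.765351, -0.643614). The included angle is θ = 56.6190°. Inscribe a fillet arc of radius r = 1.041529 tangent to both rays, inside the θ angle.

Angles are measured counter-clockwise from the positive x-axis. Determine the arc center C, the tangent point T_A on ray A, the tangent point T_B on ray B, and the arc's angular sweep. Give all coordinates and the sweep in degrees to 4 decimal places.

center=(6.3881,-2.5511) T_A=(5.3536,-2.4299) T_B=(7.0584,-1.7540) sweep=123.3810

bisector direction at 291.6287° = (0.368590,-0.929592)
center distance |VC| = r/sin(θ/2) = 1.041529/sin(28.3095°) = 2.196233
C = V + |VC|·bis = (6.3881,-2.5511)
T_A = V + ((C−V)·d_A)·d_A = V + 1.9336·d_A = (5.3536,-2.4299)
T_B = V + ((C−V)·d_B)·d_B = V + 1.9336·d_B = (7.0584,-1.7540)
sweep = 180° − θ = 123.3810°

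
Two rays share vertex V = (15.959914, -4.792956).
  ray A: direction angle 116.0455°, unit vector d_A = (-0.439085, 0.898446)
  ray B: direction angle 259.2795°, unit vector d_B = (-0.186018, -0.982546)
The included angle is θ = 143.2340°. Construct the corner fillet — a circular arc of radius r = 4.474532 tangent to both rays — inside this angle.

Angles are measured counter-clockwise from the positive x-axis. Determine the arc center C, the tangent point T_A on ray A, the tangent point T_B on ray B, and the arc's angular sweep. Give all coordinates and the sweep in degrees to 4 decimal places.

center=(11.2869,-5.4217) T_A=(15.3070,-3.4570) T_B=(15.6833,-6.2540) sweep=36.7660

bisector direction at 187.6625° = (-0.991071,-0.133338)
center distance |VC| = r/sin(θ/2) = 4.474532/sin(71.6170°) = 4.715148
C = V + |VC|·bis = (11.2869,-5.4217)
T_A = V + ((C−V)·d_A)·d_A = V + 1.4870·d_A = (15.3070,-3.4570)
T_B = V + ((C−V)·d_B)·d_B = V + 1.4870·d_B = (15.6833,-6.2540)
sweep = 180° − θ = 36.7660°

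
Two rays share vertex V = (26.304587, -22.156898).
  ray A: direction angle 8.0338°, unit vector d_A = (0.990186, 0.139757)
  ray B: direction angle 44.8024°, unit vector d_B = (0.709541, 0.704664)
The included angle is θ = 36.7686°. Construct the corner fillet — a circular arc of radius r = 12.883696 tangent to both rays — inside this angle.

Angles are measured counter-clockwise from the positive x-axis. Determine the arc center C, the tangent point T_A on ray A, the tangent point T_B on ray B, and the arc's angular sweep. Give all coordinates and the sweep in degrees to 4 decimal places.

center=(62.8888,-3.9819) T_A=(64.6894,-16.7392) T_B=(53.8102,5.1596) sweep=143.2314

bisector direction at 26.4181° = (0.895571,0.444918)
center distance |VC| = r/sin(θ/2) = 12.883696/sin(18.3843°) = 40.850173
C = V + |VC|·bis = (62.8888,-3.9819)
T_A = V + ((C−V)·d_A)·d_A = V + 38.7653·d_A = (64.6894,-16.7392)
T_B = V + ((C−V)·d_B)·d_B = V + 38.7653·d_B = (53.8102,5.1596)
sweep = 180° − θ = 143.2314°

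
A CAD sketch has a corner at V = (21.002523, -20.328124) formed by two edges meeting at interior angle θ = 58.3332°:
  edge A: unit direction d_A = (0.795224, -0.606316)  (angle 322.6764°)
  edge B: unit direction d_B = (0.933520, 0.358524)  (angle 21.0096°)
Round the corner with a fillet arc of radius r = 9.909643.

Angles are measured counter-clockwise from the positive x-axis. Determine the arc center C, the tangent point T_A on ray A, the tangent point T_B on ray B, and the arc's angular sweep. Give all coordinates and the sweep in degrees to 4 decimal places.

center=(41.1305,-23.2132) T_A=(35.1221,-31.0936) T_B=(37.5777,-13.9623) sweep=121.6668

bisector direction at 351.8430° = (0.989883,-0.141886)
center distance |VC| = r/sin(θ/2) = 9.909643/sin(29.1666°) = 20.333700
C = V + |VC|·bis = (41.1305,-23.2132)
T_A = V + ((C−V)·d_A)·d_A = V + 17.7555·d_A = (35.1221,-31.0936)
T_B = V + ((C−V)·d_B)·d_B = V + 17.7555·d_B = (37.5777,-13.9623)
sweep = 180° − θ = 121.6668°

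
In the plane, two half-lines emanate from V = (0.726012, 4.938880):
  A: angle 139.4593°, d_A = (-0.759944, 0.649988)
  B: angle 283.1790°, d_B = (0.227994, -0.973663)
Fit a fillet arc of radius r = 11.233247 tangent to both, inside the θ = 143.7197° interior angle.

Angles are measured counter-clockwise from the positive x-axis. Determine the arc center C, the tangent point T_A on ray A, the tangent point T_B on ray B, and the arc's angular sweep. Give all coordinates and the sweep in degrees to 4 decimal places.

bisector direction at 211.3192° = (-0.854285,-0.519805)
center distance |VC| = r/sin(θ/2) = 11.233247/sin(71.8598°) = 11.820765
C = V + |VC|·bis = (-9.3723,-1.2056)
T_A = V + ((C−V)·d_A)·d_A = V + 3.6803·d_A = (-2.0708,7.3310)
T_B = V + ((C−V)·d_B)·d_B = V + 3.6803·d_B = (1.5651,1.3555)
sweep = 180° − θ = 36.2803°

center=(-9.3723,-1.2056) T_A=(-2.0708,7.3310) T_B=(1.5651,1.3555) sweep=36.2803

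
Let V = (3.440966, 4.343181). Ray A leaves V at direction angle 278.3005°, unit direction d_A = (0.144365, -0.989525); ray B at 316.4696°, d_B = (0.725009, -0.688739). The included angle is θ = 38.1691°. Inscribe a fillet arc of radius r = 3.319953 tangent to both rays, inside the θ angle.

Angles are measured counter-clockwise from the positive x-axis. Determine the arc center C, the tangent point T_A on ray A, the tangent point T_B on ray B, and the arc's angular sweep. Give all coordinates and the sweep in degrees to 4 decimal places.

bisector direction at 297.3850° = (0.459968,-0.887935)
center distance |VC| = r/sin(θ/2) = 3.319953/sin(19.0846°) = 10.153908
C = V + |VC|·bis = (8.1114,-4.6728)
T_A = V + ((C−V)·d_A)·d_A = V + 9.5958·d_A = (4.8263,-5.1521)
T_B = V + ((C−V)·d_B)·d_B = V + 9.5958·d_B = (10.3980,-2.2658)
sweep = 180° − θ = 141.8309°

center=(8.1114,-4.6728) T_A=(4.8263,-5.1521) T_B=(10.3980,-2.2658) sweep=141.8309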